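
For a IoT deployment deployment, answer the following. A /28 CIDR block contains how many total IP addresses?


Given: CIDR prefix /28
Host bits = 32 - 28 = 4
Total addresses = 2^4 = 16

16


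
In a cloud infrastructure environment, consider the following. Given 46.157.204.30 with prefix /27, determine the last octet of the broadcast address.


Given: IP = 46.157.204.30, prefix = /27
Host bits = 32 - 27 = 5
Network last octet = 30 AND mask = 0
Host part size = 2^5 - 1 = 31
Broadcast last octet = 0 OR 31 = 31

31


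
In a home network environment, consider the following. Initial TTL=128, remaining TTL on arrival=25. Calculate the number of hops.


Given: initial TTL = 128, received TTL = 25
Hops = initial TTL - received TTL
Hops = 128 - 25 = 103

103


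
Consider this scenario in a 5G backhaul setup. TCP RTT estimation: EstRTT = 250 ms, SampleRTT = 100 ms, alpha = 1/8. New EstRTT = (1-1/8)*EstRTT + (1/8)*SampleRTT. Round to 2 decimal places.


Given: EstRTT = 250 ms, SampleRTT = 100 ms, alpha = 1/8
New EstRTT = (1 - alpha) * EstRTT + alpha * SampleRTT
(7/8) * 250 = 218.75
(1/8) * 100 = 12.5
New EstRTT = 218.75 + 12.5 = 231.25 ms -> 231.25 ms (2 dp)

231.25


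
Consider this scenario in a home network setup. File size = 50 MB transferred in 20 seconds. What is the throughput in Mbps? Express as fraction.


Given: file = 50 MB, time = 20 s
File in Mb = 50 * 8 = 400 Mb
Throughput = 400 / 20 Mbps
Throughput = 20 Mbps

20


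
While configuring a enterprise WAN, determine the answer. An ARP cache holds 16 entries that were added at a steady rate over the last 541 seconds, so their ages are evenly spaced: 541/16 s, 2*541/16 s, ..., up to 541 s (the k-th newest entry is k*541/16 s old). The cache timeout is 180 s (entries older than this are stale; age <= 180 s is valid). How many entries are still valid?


Ages are k * 541/16 s for k = 1..16 (spacing = 33.8125 s).
Entry k is valid iff k * 541/16 <= 180 iff k <= 16 * 180 / 541 = 5.3235
n_valid = floor(5.3235) = 5
(n_stale = 16 - 5 = 11)

5


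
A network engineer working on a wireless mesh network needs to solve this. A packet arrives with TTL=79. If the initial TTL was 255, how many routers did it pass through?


Given: initial TTL = 255, received TTL = 79
Hops = initial TTL - received TTL
Hops = 255 - 79 = 176

176


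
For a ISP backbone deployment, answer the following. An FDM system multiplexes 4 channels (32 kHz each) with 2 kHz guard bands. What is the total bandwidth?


Given: 4 channels, 32 kHz each, guard = 2 kHz
Channel bandwidth = 4 * 32 = 128 kHz
Guard bands = 3 gaps * 2 kHz = 6 kHz
Total = 128 + 6 = 134 kHz

134


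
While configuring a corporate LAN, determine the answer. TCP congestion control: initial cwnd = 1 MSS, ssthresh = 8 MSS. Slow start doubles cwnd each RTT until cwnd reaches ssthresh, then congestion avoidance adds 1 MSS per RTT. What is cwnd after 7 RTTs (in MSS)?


RTT 0: cwnd = 1 MSS (initial)
RTT 1: cwnd = 2 MSS (slow start, doubled)
RTT 2: cwnd = 4 MSS (slow start, doubled)
RTT 3: cwnd = 8 MSS (slow start, doubled)
RTT 4: cwnd = 9 MSS (congestion avoidance, +1)
RTT 5: cwnd = 10 MSS (congestion avoidance, +1)
RTT 6: cwnd = 11 MSS (congestion avoidance, +1)
RTT 7: cwnd = 12 MSS (congestion avoidance, +1)

12


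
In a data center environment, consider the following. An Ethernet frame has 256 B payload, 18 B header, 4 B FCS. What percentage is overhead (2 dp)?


Given: payload = 256 B, header = 18 B, trailer = 4 B
Overhead bytes = header + trailer = 18 + 4 = 22
Total frame = payload + overhead = 256 + 22 = 278
Overhead % = 22 / 278 * 100 = 7.9137% -> 7.91% (2 dp)

7.91


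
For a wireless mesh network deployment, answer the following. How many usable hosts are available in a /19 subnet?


Given: subnet mask /19
Host bits = 32 - 19 = 13
Total addresses = 2^13 = 8192
Usable hosts = 8192 - 2 (network + broadcast) = 8190

8190


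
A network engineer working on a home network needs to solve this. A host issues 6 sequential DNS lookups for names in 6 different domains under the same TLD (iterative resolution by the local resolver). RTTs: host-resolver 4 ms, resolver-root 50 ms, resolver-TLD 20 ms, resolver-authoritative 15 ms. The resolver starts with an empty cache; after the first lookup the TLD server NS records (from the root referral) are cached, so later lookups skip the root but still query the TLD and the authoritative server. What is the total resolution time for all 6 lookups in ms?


Lookup 1 (cold cache): local + root + TLD + auth = 4 + 50 + 20 + 15 = 89 ms
Lookups 2..6 (TLD NS cached -> skip root; new domain -> still ask TLD and auth): local + TLD + auth = 4 + 20 + 15 = 39 ms each
Remaining 5 lookups: 5 * 39 = 195 ms
Total = 89 + 195 = 284 ms

284


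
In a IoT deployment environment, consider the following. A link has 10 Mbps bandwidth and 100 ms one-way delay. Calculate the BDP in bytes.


Given: bandwidth = 10 Mbps, delay = 100 ms
BDP in bits = 10 * 10^6 * 100 / 1000
BDP in bits = 1000000
BDP in bytes = 1000000 / 8 = 125000

125000


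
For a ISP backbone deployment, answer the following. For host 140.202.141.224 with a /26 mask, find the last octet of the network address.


Given: IP = 140.202.141.224, prefix = /26
Subnet mask = 255.255.255.192
Last octet of IP: 224
Last octet of mask: 192
Network last octet = 224 AND 192 = 192

192


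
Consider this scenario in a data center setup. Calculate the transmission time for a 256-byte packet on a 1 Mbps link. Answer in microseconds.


Given: packet = 256 bytes, bandwidth = 1 Mbps
Packet in bits = 256 * 8 = 2048 bits
Bandwidth = 1 * 10^6 = 1000000 bps
Time = 2048 / 1000000 seconds
Time in us = 2048 * 10^6 / 1000000 = 2048

2048


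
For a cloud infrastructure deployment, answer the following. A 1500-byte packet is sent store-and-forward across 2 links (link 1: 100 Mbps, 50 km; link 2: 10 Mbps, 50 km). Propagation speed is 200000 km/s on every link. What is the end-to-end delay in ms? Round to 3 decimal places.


Packet = 1500 bytes = 12000 bits. Store-and-forward: sum (t_trans + t_prop) per link.
Link 1: t_trans = 12000/(100*10^6) s = 0.1200 ms; t_prop = 50/200000 s = 0.2500 ms; subtotal = 0.3700 ms
Link 2: t_trans = 12000/(10*10^6) s = 1.2000 ms; t_prop = 50/200000 s = 0.2500 ms; subtotal = 1.4500 ms
End-to-end = 0.3700 + 1.4500 = 1.8200 ms -> 1.820 ms (3 dp)

1.820


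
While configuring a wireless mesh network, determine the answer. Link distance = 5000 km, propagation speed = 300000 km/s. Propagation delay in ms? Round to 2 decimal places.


Given: distance = 5000 km, speed = 300000 km/s
Delay = distance / speed = 5000 / 300000 seconds
Delay in ms = 5000 * 1000 / 300000
Delay = 16.6667 ms
Rounded to 2 dp = 16.67 ms

16.67


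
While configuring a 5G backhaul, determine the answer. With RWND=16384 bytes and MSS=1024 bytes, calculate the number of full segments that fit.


Given: RWND = 16384 bytes, MSS = 1024 bytes
Full segments = floor(RWND / MSS)
Full segments = floor(16384 / 1024)
Full segments = floor(16.0) = 16

16


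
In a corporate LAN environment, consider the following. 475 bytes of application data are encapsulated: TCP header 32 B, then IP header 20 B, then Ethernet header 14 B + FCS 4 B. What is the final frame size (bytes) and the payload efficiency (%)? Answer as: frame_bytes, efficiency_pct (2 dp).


TCP segment = 475 + 32 = 507 B
IP packet = 507 + 20 = 527 B
Ethernet frame = 527 + 14 + 4 = 545 B
Efficiency = app / frame = 475 / 545 = 0.871560 = 87.1560% -> 87.16% (2 dp)

545, 87.16


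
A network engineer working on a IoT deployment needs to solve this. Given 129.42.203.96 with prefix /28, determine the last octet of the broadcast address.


Given: IP = 129.42.203.96, prefix = /28
Host bits = 32 - 28 = 4
Network last octet = 96 AND mask = 96
Host part size = 2^4 - 1 = 15
Broadcast last octet = 96 OR 15 = 111

111


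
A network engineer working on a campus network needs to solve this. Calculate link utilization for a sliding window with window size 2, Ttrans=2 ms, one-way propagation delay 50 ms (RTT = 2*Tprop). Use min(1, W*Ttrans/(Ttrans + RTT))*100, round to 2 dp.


Given: W = 2, Ttrans = 2 ms, RTT = 100 ms (= 2 * Tprop, Tprop = 50 ms)
Cycle time = Ttrans + RTT = 2 + 100 = 102 ms (first packet sent until its ACK returns)
W * Ttrans = 2 * 2 = 4 ms of sending per cycle
W * Ttrans / (Ttrans + RTT) = 4 / 102 = 0.039216
U = min(1, 0.039216) = 0.039216
U% = 3.92%

3.92


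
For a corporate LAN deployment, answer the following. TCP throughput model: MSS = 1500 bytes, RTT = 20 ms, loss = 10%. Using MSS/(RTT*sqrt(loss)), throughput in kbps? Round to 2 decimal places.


Given: MSS = 1500 bytes, RTT = 20 ms, loss = 10%
RTT in seconds = 20 / 1000 = 0.02
Loss rate = 10% = 0.1
sqrt(loss) = sqrt(0.1) = 0.316227766017
Throughput (bytes/s) = 1500 / (0.02 * 0.316227766017) = 237170.8245
Throughput (kbps) = 237170.8245 * 8 / 1000 = 1897.366596 -> 1897.37 kbps (2 dp)

1897.37


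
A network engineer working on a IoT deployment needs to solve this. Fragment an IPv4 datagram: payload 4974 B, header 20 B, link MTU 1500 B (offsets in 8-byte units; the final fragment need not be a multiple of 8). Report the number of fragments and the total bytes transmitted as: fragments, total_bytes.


Max data per non-final fragment = floor((MTU - header)/8)*8 = floor((1500 - 20)/8)*8 = floor(1480/8)*8 = 1480 B
Final fragment needs no 8-byte alignment: it can carry up to MTU - header = 1480 B
Non-final fragments needed = ceil((payload - 1480) / 1480) = ceil(3494/1480) = ceil(2.3608) = 3
Number of fragments = 3 + 1 = 4
Fragment sizes (data): 3 * 1480 B + 534 B (last, 534 <= 1480 OK)
Total bytes sent = payload + n_frags * header = 4974 + 4*20 = 4974 + 80 = 5054 B

4, 5054


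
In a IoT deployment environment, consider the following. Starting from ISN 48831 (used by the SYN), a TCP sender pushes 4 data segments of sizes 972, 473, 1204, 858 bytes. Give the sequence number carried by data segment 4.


The SYN occupies sequence number ISN = 48831, so the first data byte is ISN + 1 = 48832.
SEQ of data segment i = (ISN + 1) + sum of payload sizes of segments 1..i-1.
Segment 1: SEQ = 48832, payload = 972 bytes
Segment 2: SEQ = 49804, payload = 473 bytes
Segment 3: SEQ = 50277, payload = 1204 bytes
Segment 4: SEQ = 51481, payload = 858 bytes
SEQ of segment 4 = 48832 + 972 + 473 + 1204 = 51481

51481


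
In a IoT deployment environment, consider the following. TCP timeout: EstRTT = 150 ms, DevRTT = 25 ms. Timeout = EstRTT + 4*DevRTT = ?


Given: EstRTT = 150 ms, DevRTT = 25 ms
Timeout = EstRTT + 4 * DevRTT
4 * DevRTT = 4 * 25 = 100
Timeout = 150 + 100 = 250 ms

250


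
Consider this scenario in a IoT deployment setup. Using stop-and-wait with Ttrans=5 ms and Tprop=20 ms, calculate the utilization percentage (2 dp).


Given: Ttrans = 5 ms, Tprop = 20 ms
RTT = 2 * Tprop = 2 * 20 = 40 ms
U = Ttrans / (Ttrans + RTT)
U = 5 / (5 + 40)
U = 5 / 45 = 0.111111
U% = 11.11%

11.11


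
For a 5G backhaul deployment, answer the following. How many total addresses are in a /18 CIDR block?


Given: CIDR prefix /18
Host bits = 32 - 18 = 14
Total addresses = 2^14 = 16384

16384


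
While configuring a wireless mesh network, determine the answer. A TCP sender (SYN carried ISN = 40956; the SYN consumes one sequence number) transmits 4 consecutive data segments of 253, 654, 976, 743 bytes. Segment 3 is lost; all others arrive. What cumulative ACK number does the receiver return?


SYN uses sequence number 40956; first data byte = ISN + 1 = 40957.
Segment 1: SEQ = 40957, len = 253 B, covers [40957, 41209]
Segment 2: SEQ = 41210, len = 654 B, covers [41210, 41863]
Segment 3: SEQ = 41864, len = 976 B, covers [41864, 42839] [LOST]
Segment 4: SEQ = 42840, len = 743 B, covers [42840, 43582]
In-order data received: bytes [40957, 41863] (segments 1..2).
Segment 3 missing -> gap begins at byte 41864; later segments buffered out of order.
Cumulative ACK = next expected in-order byte = 40957 + 253 + 654 = 41864

41864


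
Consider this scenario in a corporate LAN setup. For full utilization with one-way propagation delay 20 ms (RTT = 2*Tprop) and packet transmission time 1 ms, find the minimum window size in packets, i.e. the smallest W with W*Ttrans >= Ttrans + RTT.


Given: Ttrans = 1 ms, RTT = 40 ms (= 2 * Tprop, Tprop = 20 ms)
Time until first ACK returns = Ttrans + RTT = 1 + 40 = 41 ms
Need W * Ttrans >= Ttrans + RTT  ->  W >= (Ttrans + RTT) / Ttrans
(Ttrans + RTT) / Ttrans = 41 / 1 = 41
W_min = ceil(41) = 41

41


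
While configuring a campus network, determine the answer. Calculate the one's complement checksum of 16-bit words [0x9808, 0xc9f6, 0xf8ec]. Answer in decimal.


Given words: [0x9808, 0xc9f6, 0xf8ec]
Step 1: Sum all words
Raw sum = 38920 + 51702 + 63724 = 154346
Step 2: Fold carry: (23274 + 2) = 23276
One's complement = ~23276 & 0xFFFF = 42259

42259


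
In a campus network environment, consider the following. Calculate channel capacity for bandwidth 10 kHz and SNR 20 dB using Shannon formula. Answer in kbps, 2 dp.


Given: B = 10 kHz, SNR = 20 dB
SNR linear = 10^(20/10) = 100
1 + SNR = 101
log2(101) = 6.6582114828
C = 10 * 1000 * 6.6582114828 = 66582.1148 bps
C = 66.582115 kbps -> 66.58 kbps (2 dp)

66.58


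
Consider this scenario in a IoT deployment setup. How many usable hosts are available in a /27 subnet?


Given: subnet mask /27
Host bits = 32 - 27 = 5
Total addresses = 2^5 = 32
Usable hosts = 32 - 2 (network + broadcast) = 30

30


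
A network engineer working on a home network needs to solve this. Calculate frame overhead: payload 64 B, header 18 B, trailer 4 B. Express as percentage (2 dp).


Given: payload = 64 B, header = 18 B, trailer = 4 B
Overhead bytes = header + trailer = 18 + 4 = 22
Total frame = payload + overhead = 64 + 22 = 86
Overhead % = 22 / 86 * 100 = 25.5814% -> 25.58% (2 dp)

25.58


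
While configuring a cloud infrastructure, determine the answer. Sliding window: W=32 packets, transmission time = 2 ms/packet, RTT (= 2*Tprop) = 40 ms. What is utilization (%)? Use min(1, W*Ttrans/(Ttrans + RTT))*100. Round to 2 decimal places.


Given: W = 32, Ttrans = 2 ms, RTT = 40 ms (= 2 * Tprop, Tprop = 20 ms)
Cycle time = Ttrans + RTT = 2 + 40 = 42 ms (first packet sent until its ACK returns)
W * Ttrans = 32 * 2 = 64 ms of sending per cycle
W * Ttrans / (Ttrans + RTT) = 64 / 42 = 1.523810
U = min(1, 1.523810) = 1.000000
U% = 100.00%

100.00


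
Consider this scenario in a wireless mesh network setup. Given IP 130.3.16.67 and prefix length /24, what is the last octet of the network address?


Given: IP = 130.3.16.67, prefix = /24
Subnet mask = 255.255.255.0
Last octet of IP: 67
Last octet of mask: 0
Network last octet = 67 AND 0 = 0

0


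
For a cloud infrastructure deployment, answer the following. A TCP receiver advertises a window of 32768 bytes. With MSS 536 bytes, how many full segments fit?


Given: RWND = 32768 bytes, MSS = 536 bytes
Full segments = floor(RWND / MSS)
Full segments = floor(32768 / 536)
Full segments = floor(61.1343) = 61

61


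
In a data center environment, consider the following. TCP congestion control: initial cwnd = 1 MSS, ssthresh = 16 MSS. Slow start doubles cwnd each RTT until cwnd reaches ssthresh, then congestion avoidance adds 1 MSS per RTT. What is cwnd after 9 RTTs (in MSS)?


RTT 0: cwnd = 1 MSS (initial)
RTT 1: cwnd = 2 MSS (slow start, doubled)
RTT 2: cwnd = 4 MSS (slow start, doubled)
RTT 3: cwnd = 8 MSS (slow start, doubled)
RTT 4: cwnd = 16 MSS (slow start, doubled)
RTT 5: cwnd = 17 MSS (congestion avoidance, +1)
RTT 6: cwnd = 18 MSS (congestion avoidance, +1)
RTT 7: cwnd = 19 MSS (congestion avoidance, +1)
RTT 8: cwnd = 20 MSS (congestion avoidance, +1)
RTT 9: cwnd = 21 MSS (congestion avoidance, +1)

21


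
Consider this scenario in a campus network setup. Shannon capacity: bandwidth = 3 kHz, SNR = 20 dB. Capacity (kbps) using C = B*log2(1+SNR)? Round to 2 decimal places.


Given: B = 3 kHz, SNR = 20 dB
SNR linear = 10^(20/10) = 100
1 + SNR = 101
log2(101) = 6.6582114828
C = 3 * 1000 * 6.6582114828 = 19974.6344 bps
C = 19.974634 kbps -> 19.97 kbps (2 dp)

19.97


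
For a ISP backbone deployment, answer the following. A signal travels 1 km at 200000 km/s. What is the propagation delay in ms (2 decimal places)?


Given: distance = 1 km, speed = 200000 km/s
Delay = distance / speed = 1 / 200000 seconds
Delay in ms = 1 * 1000 / 200000
Delay = 0.0050 ms
Rounded to 2 dp = 0.01 ms

0.01


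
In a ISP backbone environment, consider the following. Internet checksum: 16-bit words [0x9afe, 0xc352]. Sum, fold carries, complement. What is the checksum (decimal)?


Given words: [0x9afe, 0xc352]
Step 1: Sum all words
Raw sum = 39678 + 50002 = 89680
Step 2: Fold carry: (24144 + 1) = 24145
One's complement = ~24145 & 0xFFFF = 41390

41390


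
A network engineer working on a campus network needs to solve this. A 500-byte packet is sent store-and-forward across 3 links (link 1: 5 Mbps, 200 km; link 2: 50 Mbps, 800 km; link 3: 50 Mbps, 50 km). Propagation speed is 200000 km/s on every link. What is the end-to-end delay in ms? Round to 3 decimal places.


Packet = 500 bytes = 4000 bits. Store-and-forward: sum (t_trans + t_prop) per link.
Link 1: t_trans = 4000/(5*10^6) s = 0.8000 ms; t_prop = 200/200000 s = 1.0000 ms; subtotal = 1.8000 ms
Link 2: t_trans = 4000/(50*10^6) s = 0.0800 ms; t_prop = 800/200000 s = 4.0000 ms; subtotal = 4.0800 ms
Link 3: t_trans = 4000/(50*10^6) s = 0.0800 ms; t_prop = 50/200000 s = 0.2500 ms; subtotal = 0.3300 ms
End-to-end = 1.8000 + 4.0800 + 0.3300 = 6.2100 ms -> 6.210 ms (3 dp)

6.210


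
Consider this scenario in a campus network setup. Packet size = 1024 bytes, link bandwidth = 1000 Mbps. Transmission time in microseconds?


Given: packet = 1024 bytes, bandwidth = 1000 Mbps
Packet in bits = 1024 * 8 = 8192 bits
Bandwidth = 1000 * 10^6 = 1000000000 bps
Time = 8192 / 1000000000 seconds
Time in us = 8192 * 10^6 / 1000000000 = 8.192

8.192


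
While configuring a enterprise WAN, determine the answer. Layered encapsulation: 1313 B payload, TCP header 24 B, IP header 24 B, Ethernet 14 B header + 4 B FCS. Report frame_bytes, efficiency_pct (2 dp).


TCP segment = 1313 + 24 = 1337 B
IP packet = 1337 + 24 = 1361 B
Ethernet frame = 1361 + 14 + 4 = 1379 B
Efficiency = app / frame = 1313 / 1379 = 0.952139 = 95.2139% -> 95.21% (2 dp)

1379, 95.21


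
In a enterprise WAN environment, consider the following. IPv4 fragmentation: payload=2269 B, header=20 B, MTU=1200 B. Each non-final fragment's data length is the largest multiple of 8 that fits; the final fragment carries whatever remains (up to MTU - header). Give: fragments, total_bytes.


Max data per non-final fragment = floor((MTU - header)/8)*8 = floor((1200 - 20)/8)*8 = floor(1180/8)*8 = 1176 B
Final fragment needs no 8-byte alignment: it can carry up to MTU - header = 1180 B
Non-final fragments needed = ceil((payload - 1180) / 1176) = ceil(1089/1176) = ceil(0.9260) = 1
Number of fragments = 1 + 1 = 2
Fragment sizes (data): 1 * 1176 B + 1093 B (last, 1093 <= 1180 OK)
Total bytes sent = payload + n_frags * header = 2269 + 2*20 = 2269 + 40 = 2309 B

2, 2309


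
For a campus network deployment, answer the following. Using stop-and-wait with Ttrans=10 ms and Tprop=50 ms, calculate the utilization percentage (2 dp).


Given: Ttrans = 10 ms, Tprop = 50 ms
RTT = 2 * Tprop = 2 * 50 = 100 ms
U = Ttrans / (Ttrans + RTT)
U = 10 / (10 + 100)
U = 10 / 110 = 0.090909
U% = 9.09%

9.09


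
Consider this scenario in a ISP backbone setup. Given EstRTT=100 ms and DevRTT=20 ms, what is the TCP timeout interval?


Given: EstRTT = 100 ms, DevRTT = 20 ms
Timeout = EstRTT + 4 * DevRTT
4 * DevRTT = 4 * 20 = 80
Timeout = 100 + 80 = 180 ms

180


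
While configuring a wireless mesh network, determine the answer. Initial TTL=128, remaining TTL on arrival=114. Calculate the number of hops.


Given: initial TTL = 128, received TTL = 114
Hops = initial TTL - received TTL
Hops = 128 - 114 = 14

14


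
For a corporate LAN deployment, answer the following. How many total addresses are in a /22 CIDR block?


Given: CIDR prefix /22
Host bits = 32 - 22 = 10
Total addresses = 2^10 = 1024

1024


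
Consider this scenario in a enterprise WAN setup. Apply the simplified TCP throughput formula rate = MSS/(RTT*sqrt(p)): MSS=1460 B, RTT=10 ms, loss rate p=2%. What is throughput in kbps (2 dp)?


Given: MSS = 1460 bytes, RTT = 10 ms, loss = 2%
RTT in seconds = 10 / 1000 = 0.01
Loss rate = 2% = 0.02
sqrt(loss) = sqrt(0.02) = 0.141421356237
Throughput (bytes/s) = 1460 / (0.01 * 0.141421356237) = 1032375.9005
Throughput (kbps) = 1032375.9005 * 8 / 1000 = 8259.007204 -> 8259.01 kbps (2 dp)

8259.01


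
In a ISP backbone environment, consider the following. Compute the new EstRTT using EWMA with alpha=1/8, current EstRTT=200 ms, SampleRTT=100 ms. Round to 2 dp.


Given: EstRTT = 200 ms, SampleRTT = 100 ms, alpha = 1/8
New EstRTT = (1 - alpha) * EstRTT + alpha * SampleRTT
(7/8) * 200 = 175
(1/8) * 100 = 12.5
New EstRTT = 175 + 12.5 = 187.5 ms -> 187.50 ms (2 dp)

187.50


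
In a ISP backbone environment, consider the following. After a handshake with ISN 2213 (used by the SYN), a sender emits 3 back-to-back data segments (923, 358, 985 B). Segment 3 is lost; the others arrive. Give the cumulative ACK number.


SYN uses sequence number 2213; first data byte = ISN + 1 = 2214.
Segment 1: SEQ = 2214, len = 923 B, covers [2214, 3136]
Segment 2: SEQ = 3137, len = 358 B, covers [3137, 3494]
Segment 3: SEQ = 3495, len = 985 B, covers [3495, 4479] [LOST]
In-order data received: bytes [2214, 3494] (segments 1..2).
Segment 3 missing -> gap begins at byte 3495.
Cumulative ACK = next expected in-order byte = 2214 + 923 + 358 = 3495

3495


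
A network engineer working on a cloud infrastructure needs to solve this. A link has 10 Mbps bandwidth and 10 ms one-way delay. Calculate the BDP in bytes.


Given: bandwidth = 10 Mbps, delay = 10 ms
BDP in bits = 10 * 10^6 * 10 / 1000
BDP in bits = 100000
BDP in bytes = 100000 / 8 = 12500

12500


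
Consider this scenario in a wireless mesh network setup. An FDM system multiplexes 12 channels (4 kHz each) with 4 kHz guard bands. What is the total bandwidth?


Given: 12 channels, 4 kHz each, guard = 4 kHz
Channel bandwidth = 12 * 4 = 48 kHz
Guard bands = 11 gaps * 4 kHz = 44 kHz
Total = 48 + 44 = 92 kHz

92


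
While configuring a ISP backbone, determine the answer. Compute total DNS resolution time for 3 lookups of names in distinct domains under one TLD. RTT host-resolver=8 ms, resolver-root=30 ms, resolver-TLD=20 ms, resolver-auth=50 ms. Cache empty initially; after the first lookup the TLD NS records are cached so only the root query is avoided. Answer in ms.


Lookup 1 (cold cache): local + root + TLD + auth = 8 + 30 + 20 + 50 = 108 ms
Lookups 2..3 (TLD NS cached -> skip root; new domain -> still ask TLD and auth): local + TLD + auth = 8 + 20 + 50 = 78 ms each
Remaining 2 lookups: 2 * 78 = 156 ms
Total = 108 + 156 = 264 ms

264


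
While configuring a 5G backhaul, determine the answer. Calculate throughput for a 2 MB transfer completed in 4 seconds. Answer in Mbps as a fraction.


Given: file = 2 MB, time = 4 s
File in Mb = 2 * 8 = 16 Mb
Throughput = 16 / 4 Mbps
Throughput = 4 Mbps

4


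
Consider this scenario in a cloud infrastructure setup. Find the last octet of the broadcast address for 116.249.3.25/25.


Given: IP = 116.249.3.25, prefix = /25
Host bits = 32 - 25 = 7
Network last octet = 25 AND mask = 0
Host part size = 2^7 - 1 = 127
Broadcast last octet = 0 OR 127 = 127

127


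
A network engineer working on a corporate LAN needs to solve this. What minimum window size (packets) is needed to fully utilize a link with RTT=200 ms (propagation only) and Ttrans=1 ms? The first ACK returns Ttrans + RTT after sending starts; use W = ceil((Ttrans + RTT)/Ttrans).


Given: Ttrans = 1 ms, RTT = 200 ms (= 2 * Tprop, Tprop = 100 ms)
Time until first ACK returns = Ttrans + RTT = 1 + 200 = 201 ms
Need W * Ttrans >= Ttrans + RTT  ->  W >= (Ttrans + RTT) / Ttrans
(Ttrans + RTT) / Ttrans = 201 / 1 = 201
W_min = ceil(201) = 201

201


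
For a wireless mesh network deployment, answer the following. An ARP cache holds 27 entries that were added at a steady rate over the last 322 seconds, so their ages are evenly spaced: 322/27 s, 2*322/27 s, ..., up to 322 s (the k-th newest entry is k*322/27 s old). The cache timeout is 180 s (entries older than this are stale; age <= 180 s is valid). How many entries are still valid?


Ages are k * 322/27 s for k = 1..27 (spacing = 11.9259 s).
Entry k is valid iff k * 322/27 <= 180 iff k <= 27 * 180 / 322 = 15.0932
n_valid = floor(15.0932) = 15
(n_stale = 27 - 15 = 12)

15


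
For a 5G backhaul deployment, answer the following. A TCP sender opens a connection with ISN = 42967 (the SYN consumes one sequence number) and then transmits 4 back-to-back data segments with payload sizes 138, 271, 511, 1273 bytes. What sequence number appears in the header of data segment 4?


The SYN occupies sequence number ISN = 42967, so the first data byte is ISN + 1 = 42968.
SEQ of data segment i = (ISN + 1) + sum of payload sizes of segments 1..i-1.
Segment 1: SEQ = 42968, payload = 138 bytes
Segment 2: SEQ = 43106, payload = 271 bytes
Segment 3: SEQ = 43377, payload = 511 bytes
Segment 4: SEQ = 43888, payload = 1273 bytes
SEQ of segment 4 = 42968 + 138 + 271 + 511 = 43888

43888


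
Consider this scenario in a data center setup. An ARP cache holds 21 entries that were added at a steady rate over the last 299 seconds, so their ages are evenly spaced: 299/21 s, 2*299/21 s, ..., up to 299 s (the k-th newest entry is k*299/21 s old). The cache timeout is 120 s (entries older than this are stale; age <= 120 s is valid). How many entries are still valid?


Ages are k * 299/21 s for k = 1..21 (spacing = 14.2381 s).
Entry k is valid iff k * 299/21 <= 120 iff k <= 21 * 120 / 299 = 8.4281
n_valid = floor(8.4281) = 8
(n_stale = 21 - 8 = 13)

8


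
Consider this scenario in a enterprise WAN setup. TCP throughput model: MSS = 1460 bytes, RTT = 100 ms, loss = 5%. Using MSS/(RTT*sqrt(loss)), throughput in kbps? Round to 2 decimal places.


Given: MSS = 1460 bytes, RTT = 100 ms, loss = 5%
RTT in seconds = 100 / 1000 = 0.1
Loss rate = 5% = 0.05
sqrt(loss) = sqrt(0.05) = 0.223606797750
Throughput (bytes/s) = 1460 / (0.1 * 0.223606797750) = 65293.1849
Throughput (kbps) = 65293.1849 * 8 / 1000 = 522.345480 -> 522.35 kbps (2 dp)

522.35


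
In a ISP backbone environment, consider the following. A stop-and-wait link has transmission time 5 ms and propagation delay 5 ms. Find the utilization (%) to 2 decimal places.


Given: Ttrans = 5 ms, Tprop = 5 ms
RTT = 2 * Tprop = 2 * 5 = 10 ms
U = Ttrans / (Ttrans + RTT)
U = 5 / (5 + 10)
U = 5 / 15 = 0.333333
U% = 33.33%

33.33


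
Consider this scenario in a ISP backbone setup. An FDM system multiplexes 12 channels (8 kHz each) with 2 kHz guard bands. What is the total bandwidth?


Given: 12 channels, 8 kHz each, guard = 2 kHz
Channel bandwidth = 12 * 8 = 96 kHz
Guard bands = 11 gaps * 2 kHz = 22 kHz
Total = 96 + 22 = 118 kHz

118


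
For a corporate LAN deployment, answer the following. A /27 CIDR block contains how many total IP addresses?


Given: CIDR prefix /27
Host bits = 32 - 27 = 5
Total addresses = 2^5 = 32

32


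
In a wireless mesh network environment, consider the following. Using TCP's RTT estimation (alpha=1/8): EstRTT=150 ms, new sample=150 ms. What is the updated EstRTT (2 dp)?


Given: EstRTT = 150 ms, SampleRTT = 150 ms, alpha = 1/8
New EstRTT = (1 - alpha) * EstRTT + alpha * SampleRTT
(7/8) * 150 = 131.25
(1/8) * 150 = 18.75
New EstRTT = 131.25 + 18.75 = 150 ms -> 150.00 ms (2 dp)

150.00


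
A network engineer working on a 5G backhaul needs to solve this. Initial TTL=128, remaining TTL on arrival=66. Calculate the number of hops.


Given: initial TTL = 128, received TTL = 66
Hops = initial TTL - received TTL
Hops = 128 - 66 = 62

62


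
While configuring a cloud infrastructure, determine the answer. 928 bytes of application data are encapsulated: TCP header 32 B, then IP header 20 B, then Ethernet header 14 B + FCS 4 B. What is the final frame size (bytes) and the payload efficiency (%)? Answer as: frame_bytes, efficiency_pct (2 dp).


TCP segment = 928 + 32 = 960 B
IP packet = 960 + 20 = 980 B
Ethernet frame = 980 + 14 + 4 = 998 B
Efficiency = app / frame = 928 / 998 = 0.929860 = 92.9860% -> 92.99% (2 dp)

998, 92.99


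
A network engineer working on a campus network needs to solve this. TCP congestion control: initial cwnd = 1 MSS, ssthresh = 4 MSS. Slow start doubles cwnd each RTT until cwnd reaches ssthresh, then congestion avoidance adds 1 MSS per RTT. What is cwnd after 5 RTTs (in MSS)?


RTT 0: cwnd = 1 MSS (initial)
RTT 1: cwnd = 2 MSS (slow start, doubled)
RTT 2: cwnd = 4 MSS (slow start, doubled)
RTT 3: cwnd = 5 MSS (congestion avoidance, +1)
RTT 4: cwnd = 6 MSS (congestion avoidance, +1)
RTT 5: cwnd = 7 MSS (congestion avoidance, +1)

7


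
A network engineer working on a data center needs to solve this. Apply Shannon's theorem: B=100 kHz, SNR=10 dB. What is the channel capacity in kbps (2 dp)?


Given: B = 100 kHz, SNR = 10 dB
SNR linear = 10^(10/10) = 10
1 + SNR = 11
log2(11) = 3.4594316186
C = 100 * 1000 * 3.4594316186 = 345943.1619 bps
C = 345.943162 kbps -> 345.94 kbps (2 dp)

345.94


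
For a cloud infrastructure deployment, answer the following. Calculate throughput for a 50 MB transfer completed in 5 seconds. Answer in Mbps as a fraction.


Given: file = 50 MB, time = 5 s
File in Mb = 50 * 8 = 400 Mb
Throughput = 400 / 5 Mbps
Throughput = 80 Mbps

80


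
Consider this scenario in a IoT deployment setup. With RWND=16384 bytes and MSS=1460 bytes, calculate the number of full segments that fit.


Given: RWND = 16384 bytes, MSS = 1460 bytes
Full segments = floor(RWND / MSS)
Full segments = floor(16384 / 1460)
Full segments = floor(11.2219) = 11

11


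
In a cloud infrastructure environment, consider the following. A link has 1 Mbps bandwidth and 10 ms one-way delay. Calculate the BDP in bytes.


Given: bandwidth = 1 Mbps, delay = 10 ms
BDP in bits = 1 * 10^6 * 10 / 1000
BDP in bits = 10000
BDP in bytes = 10000 / 8 = 1250

1250


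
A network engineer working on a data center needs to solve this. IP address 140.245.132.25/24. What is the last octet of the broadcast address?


Given: IP = 140.245.132.25, prefix = /24
Host bits = 32 - 24 = 8
Network last octet = 25 AND mask = 0
Host part size = 2^8 - 1 = 255
Broadcast last octet = 0 OR 255 = 255

255


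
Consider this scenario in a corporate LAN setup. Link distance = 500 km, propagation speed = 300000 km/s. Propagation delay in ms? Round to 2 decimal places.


Given: distance = 500 km, speed = 300000 km/s
Delay = distance / speed = 500 / 300000 seconds
Delay in ms = 500 * 1000 / 300000
Delay = 1.6667 ms
Rounded to 2 dp = 1.67 ms

1.67


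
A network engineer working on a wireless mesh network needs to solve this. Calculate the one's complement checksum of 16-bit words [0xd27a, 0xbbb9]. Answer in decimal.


Given words: [0xd27a, 0xbbb9]
Step 1: Sum all words
Raw sum = 53882 + 48057 = 101939
Step 2: Fold carry: (36403 + 1) = 36404
One's complement = ~36404 & 0xFFFF = 29131

29131


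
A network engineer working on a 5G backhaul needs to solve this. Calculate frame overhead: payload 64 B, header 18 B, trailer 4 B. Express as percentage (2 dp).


Given: payload = 64 B, header = 18 B, trailer = 4 B
Overhead bytes = header + trailer = 18 + 4 = 22
Total frame = payload + overhead = 64 + 22 = 86
Overhead % = 22 / 86 * 100 = 25.5814% -> 25.58% (2 dp)

25.58


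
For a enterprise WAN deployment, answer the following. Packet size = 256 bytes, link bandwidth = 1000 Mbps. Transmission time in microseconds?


Given: packet = 256 bytes, bandwidth = 1000 Mbps
Packet in bits = 256 * 8 = 2048 bits
Bandwidth = 1000 * 10^6 = 1000000000 bps
Time = 2048 / 1000000000 seconds
Time in us = 2048 * 10^6 / 1000000000 = 2.048

2.048


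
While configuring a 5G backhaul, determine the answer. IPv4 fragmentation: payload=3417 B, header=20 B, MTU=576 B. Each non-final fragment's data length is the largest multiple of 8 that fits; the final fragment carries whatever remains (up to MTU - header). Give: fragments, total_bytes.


Max data per non-final fragment = floor((MTU - header)/8)*8 = floor((576 - 20)/8)*8 = floor(556/8)*8 = 552 B
Final fragment needs no 8-byte alignment: it can carry up to MTU - header = 556 B
Non-final fragments needed = ceil((payload - 556) / 552) = ceil(2861/552) = ceil(5.1830) = 6
Number of fragments = 6 + 1 = 7
Fragment sizes (data): 6 * 552 B + 105 B (last, 105 <= 556 OK)
Total bytes sent = payload + n_frags * header = 3417 + 7*20 = 3417 + 140 = 3557 B

7, 3557


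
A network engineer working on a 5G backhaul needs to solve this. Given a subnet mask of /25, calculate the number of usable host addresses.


Given: subnet mask /25
Host bits = 32 - 25 = 7
Total addresses = 2^7 = 128
Usable hosts = 128 - 2 (network + broadcast) = 126

126


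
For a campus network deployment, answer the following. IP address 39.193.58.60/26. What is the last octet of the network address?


Given: IP = 39.193.58.60, prefix = /26
Subnet mask = 255.255.255.192
Last octet of IP: 60
Last octet of mask: 192
Network last octet = 60 AND 192 = 0

0


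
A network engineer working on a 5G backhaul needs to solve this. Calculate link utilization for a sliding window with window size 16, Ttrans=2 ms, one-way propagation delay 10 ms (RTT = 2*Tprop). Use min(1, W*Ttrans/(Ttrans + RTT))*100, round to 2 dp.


Given: W = 16, Ttrans = 2 ms, RTT = 20 ms (= 2 * Tprop, Tprop = 10 ms)
Cycle time = Ttrans + RTT = 2 + 20 = 22 ms (first packet sent until its ACK returns)
W * Ttrans = 16 * 2 = 32 ms of sending per cycle
W * Ttrans / (Ttrans + RTT) = 32 / 22 = 1.454545
U = min(1, 1.454545) = 1.000000
U% = 100.00%

100.00


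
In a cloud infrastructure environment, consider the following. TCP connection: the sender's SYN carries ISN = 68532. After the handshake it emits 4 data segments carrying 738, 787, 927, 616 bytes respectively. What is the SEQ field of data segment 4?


The SYN occupies sequence number ISN = 68532, so the first data byte is ISN + 1 = 68533.
SEQ of data segment i = (ISN + 1) + sum of payload sizes of segments 1..i-1.
Segment 1: SEQ = 68533, payload = 738 bytes
Segment 2: SEQ = 69271, payload = 787 bytes
Segment 3: SEQ = 70058, payload = 927 bytes
Segment 4: SEQ = 70985, payload = 616 bytes
SEQ of segment 4 = 68533 + 738 + 787 + 927 = 70985

70985


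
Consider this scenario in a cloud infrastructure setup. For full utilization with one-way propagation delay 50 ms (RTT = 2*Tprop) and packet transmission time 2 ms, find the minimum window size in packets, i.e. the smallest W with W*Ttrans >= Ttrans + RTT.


Given: Ttrans = 2 ms, RTT = 100 ms (= 2 * Tprop, Tprop = 50 ms)
Time until first ACK returns = Ttrans + RTT = 2 + 100 = 102 ms
Need W * Ttrans >= Ttrans + RTT  ->  W >= (Ttrans + RTT) / Ttrans
(Ttrans + RTT) / Ttrans = 102 / 2 = 51
W_min = ceil(51) = 51

51


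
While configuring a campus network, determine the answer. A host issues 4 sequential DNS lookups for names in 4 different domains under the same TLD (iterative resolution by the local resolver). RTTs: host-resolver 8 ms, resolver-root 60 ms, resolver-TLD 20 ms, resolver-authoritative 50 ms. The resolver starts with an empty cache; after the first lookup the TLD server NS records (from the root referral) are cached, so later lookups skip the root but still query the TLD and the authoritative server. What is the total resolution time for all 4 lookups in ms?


Lookup 1 (cold cache): local + root + TLD + auth = 8 + 60 + 20 + 50 = 138 ms
Lookups 2..4 (TLD NS cached -> skip root; new domain -> still ask TLD and auth): local + TLD + auth = 8 + 20 + 50 = 78 ms each
Remaining 3 lookups: 3 * 78 = 234 ms
Total = 138 + 234 = 372 ms

372


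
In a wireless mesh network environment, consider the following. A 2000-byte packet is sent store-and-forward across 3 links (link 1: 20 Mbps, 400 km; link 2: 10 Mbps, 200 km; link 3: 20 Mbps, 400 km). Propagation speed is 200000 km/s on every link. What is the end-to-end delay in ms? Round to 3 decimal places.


Packet = 2000 bytes = 16000 bits. Store-and-forward: sum (t_trans + t_prop) per link.
Link 1: t_trans = 16000/(20*10^6) s = 0.8000 ms; t_prop = 400/200000 s = 2.0000 ms; subtotal = 2.8000 ms
Link 2: t_trans = 16000/(10*10^6) s = 1.6000 ms; t_prop = 200/200000 s = 1.0000 ms; subtotal = 2.6000 ms
Link 3: t_trans = 16000/(20*10^6) s = 0.8000 ms; t_prop = 400/200000 s = 2.0000 ms; subtotal = 2.8000 ms
End-to-end = 2.8000 + 2.6000 + 2.8000 = 8.2000 ms -> 8.200 ms (3 dp)

8.200


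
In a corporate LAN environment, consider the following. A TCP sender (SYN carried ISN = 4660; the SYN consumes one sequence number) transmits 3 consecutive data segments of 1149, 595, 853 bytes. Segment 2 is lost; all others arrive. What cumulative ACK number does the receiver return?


SYN uses sequence number 4660; first data byte = ISN + 1 = 4661.
Segment 1: SEQ = 4661, len = 1149 B, covers [4661, 5809]
Segment 2: SEQ = 5810, len = 595 B, covers [5810, 6404] [LOST]
Segment 3: SEQ = 6405, len = 853 B, covers [6405, 7257]
In-order data received: bytes [4661, 5809] (segments 1..1).
Segment 2 missing -> gap begins at byte 5810; later segments buffered out of order.
Cumulative ACK = next expected in-order byte = 4661 + 1149 = 5810

5810


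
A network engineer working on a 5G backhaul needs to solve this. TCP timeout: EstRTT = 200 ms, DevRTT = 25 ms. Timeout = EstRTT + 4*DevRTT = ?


Given: EstRTT = 200 ms, DevRTT = 25 ms
Timeout = EstRTT + 4 * DevRTT
4 * DevRTT = 4 * 25 = 100
Timeout = 200 + 100 = 300 ms

300


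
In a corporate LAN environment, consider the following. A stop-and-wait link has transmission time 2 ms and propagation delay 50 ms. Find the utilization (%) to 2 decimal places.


Given: Ttrans = 2 ms, Tprop = 50 ms
RTT = 2 * Tprop = 2 * 50 = 100 ms
U = Ttrans / (Ttrans + RTT)
U = 2 / (2 + 100)
U = 2 / 102 = 0.019608
U% = 1.96%

1.96


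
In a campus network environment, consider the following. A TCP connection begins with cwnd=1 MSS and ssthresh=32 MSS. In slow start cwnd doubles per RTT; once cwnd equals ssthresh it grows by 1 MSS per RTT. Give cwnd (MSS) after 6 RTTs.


RTT 0: cwnd = 1 MSS (initial)
RTT 1: cwnd = 2 MSS (slow start, doubled)
RTT 2: cwnd = 4 MSS (slow start, doubled)
RTT 3: cwnd = 8 MSS (slow start, doubled)
RTT 4: cwnd = 16 MSS (slow start, doubled)
RTT 5: cwnd = 32 MSS (slow start, doubled)
RTT 6: cwnd = 33 MSS (congestion avoidance, +1)

33


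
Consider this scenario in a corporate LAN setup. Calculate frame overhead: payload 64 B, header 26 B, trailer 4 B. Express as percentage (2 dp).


Given: payload = 64 B, header = 26 B, trailer = 4 B
Overhead bytes = header + trailer = 26 + 4 = 30
Total frame = payload + overhead = 64 + 30 = 94
Overhead % = 30 / 94 * 100 = 31.9149% -> 31.91% (2 dp)

31.91


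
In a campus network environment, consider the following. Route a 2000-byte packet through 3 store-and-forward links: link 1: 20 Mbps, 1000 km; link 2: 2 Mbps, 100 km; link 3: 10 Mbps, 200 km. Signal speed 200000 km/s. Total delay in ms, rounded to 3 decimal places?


Packet = 2000 bytes = 16000 bits. Store-and-forward: sum (t_trans + t_prop) per link.
Link 1: t_trans = 16000/(20*10^6) s = 0.8000 ms; t_prop = 1000/200000 s = 5.0000 ms; subtotal = 5.8000 ms
Link 2: t_trans = 16000/(2*10^6) s = 8.0000 ms; t_prop = 100/200000 s = 0.5000 ms; subtotal = 8.5000 ms
Link 3: t_trans = 16000/(10*10^6) s = 1.6000 ms; t_prop = 200/200000 s = 1.0000 ms; subtotal = 2.6000 ms
End-to-end = 5.8000 + 8.5000 + 2.6000 = 16.9000 ms -> 16.900 ms (3 dp)

16.900


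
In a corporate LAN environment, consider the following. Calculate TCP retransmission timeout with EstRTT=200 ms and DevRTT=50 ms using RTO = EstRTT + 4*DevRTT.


Given: EstRTT = 200 ms, DevRTT = 50 ms
Timeout = EstRTT + 4 * DevRTT
4 * DevRTT = 4 * 50 = 200
Timeout = 200 + 200 = 400 ms

400
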